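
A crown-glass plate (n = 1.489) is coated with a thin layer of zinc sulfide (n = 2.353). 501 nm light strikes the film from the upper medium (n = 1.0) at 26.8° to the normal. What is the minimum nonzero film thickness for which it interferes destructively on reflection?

Top surface (1.0 → 2.353): reflection off a higher-index medium gives a half-wave phase shift.
At the lower boundary (n = 2.353 to n = 1.489) the reflected ray undergoes no phase shift.
Net: one phase inversion between the two reflected rays.
So the condition for destructive reflection is 2 n t cos θ_r = m λ.
Snell's law: 1.0 sin 26.8° = 2.353 sin θ_r → sin θ_r = 0.192, cos θ_r = 0.981.
Minimum nonzero at m = 1: t = λ / (2 n cos θ_r) = 501 / (2 × 2.353 × 0.981) = 108 nm.

108 nm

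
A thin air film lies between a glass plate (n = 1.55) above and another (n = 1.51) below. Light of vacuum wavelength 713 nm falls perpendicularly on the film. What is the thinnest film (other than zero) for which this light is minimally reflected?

At the upper boundary (n = 1.55 to n = 1.0) the reflected ray undergoes no phase shift.
Ray reflecting at the bottom interface goes from n = 1.0 toward n = 1.51: a half-wave phase shift.
Net: one phase inversion between the two reflected rays.
With one net inversion, destructive interference in reflection requires 2 n t = m λ.
Minimum nonzero at m = 1: t = λ / (2 n) = 713 / (2 × 1.0) = 357 nm.

357 nm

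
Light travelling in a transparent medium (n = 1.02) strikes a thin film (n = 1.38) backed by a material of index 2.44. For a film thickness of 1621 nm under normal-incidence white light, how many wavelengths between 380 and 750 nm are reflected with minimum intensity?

6

At the upper boundary (n = 1.02 to n = 1.38) the reflected ray undergoes a half-wave phase shift.
Bottom surface (1.38 → 2.44): reflection off a higher-index medium gives a half-wave phase shift.
The two reflections carry the same phase change, so no net offset.
For dark reflection here: 2 n t = (m + ½) λ.
λ = 2 n t / (m + ½) = 4474 / (m + ½) nm.
m=5: 813 nm (IR); m=6: 688 nm (visible); m=7: 597 nm (visible); m=8: 526 nm (visible); m=9: 471 nm (visible); m=10: 426 nm (visible); m=11: 389 nm (visible); m=12: 358 nm (UV).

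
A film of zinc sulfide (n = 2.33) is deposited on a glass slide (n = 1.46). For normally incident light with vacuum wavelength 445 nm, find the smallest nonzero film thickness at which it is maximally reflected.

47.7 nm

Ray reflecting at the top interface goes from n = 1.0 toward n = 2.33: a half-wave phase shift.
At the lower boundary (n = 2.33 to n = 1.46) the reflected ray undergoes no phase shift.
Exactly one π shift → a net half-wave offset.
So the condition for constructive reflection is 2 n t = (m + ½) λ.
Minimum at m = 0: t = λ / (4 n) = 445 / (4 × 2.33) = 47.7 nm.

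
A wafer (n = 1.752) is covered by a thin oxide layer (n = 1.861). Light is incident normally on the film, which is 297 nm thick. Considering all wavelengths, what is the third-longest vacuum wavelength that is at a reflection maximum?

442 nm

Top surface (1.0 → 1.861): reflection off a higher-index medium gives a half-wave phase shift.
Ray reflecting at the bottom interface goes from n = 1.861 toward n = 1.752: no phase shift.
Exactly one π shift → a net half-wave offset.
So the condition for constructive reflection is 2 n t = (m + ½) λ.
λ = 2 n t / (m + ½). The third-longest wavelength is m = 2: λ = 2 × 1.861 × 297 / 2.50 = 442 nm.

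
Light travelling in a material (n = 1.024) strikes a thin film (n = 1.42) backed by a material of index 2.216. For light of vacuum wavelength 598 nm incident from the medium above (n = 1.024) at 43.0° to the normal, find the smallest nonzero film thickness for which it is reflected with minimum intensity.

121 nm

Ray reflecting at the top interface goes from n = 1.024 toward n = 1.42: a half-wave phase shift.
At the lower boundary (n = 1.42 to n = 2.216) the reflected ray undergoes a half-wave phase shift.
Net: no relative phase inversion (both shifts match).
For dark reflection here: 2 n t cos θ_r = (m + ½) λ.
Snell's law: 1.024 sin 43.0° = 1.42 sin θ_r → sin θ_r = 0.492, cos θ_r = 0.871.
Minimum at m = 0: t = λ / (4 n cos θ_r) = 598 / (4 × 1.42 × 0.871) = 121 nm.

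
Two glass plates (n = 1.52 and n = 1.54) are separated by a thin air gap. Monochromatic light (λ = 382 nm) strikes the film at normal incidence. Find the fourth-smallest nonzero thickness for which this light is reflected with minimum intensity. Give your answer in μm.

At the upper boundary (n = 1.52 to n = 1.0) the reflected ray undergoes no phase shift.
At the lower boundary (n = 1.0 to n = 1.54) the reflected ray undergoes a half-wave phase shift.
Net: one phase inversion between the two reflected rays.
For minimum reflection here: 2 n t = m λ.
The fourth-smallest nonzero thickness corresponds to m = 4: t = m λ / (2 n) = 4.00 × 382 / (2 × 1.0) = 764 nm.

0.764 μm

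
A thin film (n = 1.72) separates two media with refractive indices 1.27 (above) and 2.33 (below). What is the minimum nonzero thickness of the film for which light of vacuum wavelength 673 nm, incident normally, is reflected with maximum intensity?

Ray reflecting at the top interface goes from n = 1.27 toward n = 1.72: a half-wave phase shift.
Bottom surface (1.72 → 2.33): reflection off a higher-index medium gives a half-wave phase shift.
Zero or two π shifts → no net half-wave offset.
For strong reflection here: 2 n t = m λ.
Minimum nonzero at m = 1: t = λ / (2 n) = 673 / (2 × 1.72) = 196 nm.

196 nm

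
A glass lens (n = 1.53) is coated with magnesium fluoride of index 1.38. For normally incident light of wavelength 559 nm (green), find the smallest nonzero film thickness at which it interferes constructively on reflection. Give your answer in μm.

At the upper boundary (n = 1.0 to n = 1.38) the reflected ray undergoes a half-wave phase shift.
Ray reflecting at the bottom interface goes from n = 1.38 toward n = 1.53: a half-wave phase shift.
Net: no relative phase inversion (both shifts match).
With no net inversion, constructive interference in reflection requires 2 n t = m λ.
Minimum nonzero at m = 1: t = λ / (2 n) = 559 / (2 × 1.38) = 203 nm.

0.203 μm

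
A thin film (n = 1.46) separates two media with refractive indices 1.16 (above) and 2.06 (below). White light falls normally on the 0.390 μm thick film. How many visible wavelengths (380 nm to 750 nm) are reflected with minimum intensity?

1

Ray reflecting at the top interface goes from n = 1.16 toward n = 1.46: a half-wave phase shift.
Ray reflecting at the bottom interface goes from n = 1.46 toward n = 2.06: a half-wave phase shift.
The two reflections carry the same phase change, so no net offset.
With no net inversion, destructive interference in reflection requires 2 n t = (m + ½) λ.
λ = 2 n t / (m + ½) = 1139 / (m + ½) nm.
m=1: 759 nm (IR); m=2: 456 nm (visible); m=3: 325 nm (UV).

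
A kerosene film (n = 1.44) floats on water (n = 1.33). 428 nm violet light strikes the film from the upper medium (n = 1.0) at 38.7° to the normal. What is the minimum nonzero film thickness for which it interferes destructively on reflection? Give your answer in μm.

At the upper boundary (n = 1.0 to n = 1.44) the reflected ray undergoes a half-wave phase shift.
Ray reflecting at the bottom interface goes from n = 1.44 toward n = 1.33: no phase shift.
The two reflections differ by half a wavelength.
So the condition for destructive reflection is 2 n t cos θ_r = m λ.
Snell's law: 1.0 sin 38.7° = 1.44 sin θ_r → sin θ_r = 0.434, cos θ_r = 0.901.
Minimum nonzero at m = 1: t = λ / (2 n cos θ_r) = 428 / (2 × 1.44 × 0.901) = 165 nm.

0.165 μm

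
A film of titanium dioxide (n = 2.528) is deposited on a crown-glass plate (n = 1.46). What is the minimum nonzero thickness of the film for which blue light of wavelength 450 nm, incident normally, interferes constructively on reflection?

Top surface (1.0 → 2.528): reflection off a higher-index medium gives a half-wave phase shift.
Bottom surface (2.528 → 1.46): reflection off a lower-index medium gives no phase shift.
Exactly one π shift → a net half-wave offset.
For strong reflection here: 2 n t = (m + ½) λ.
Minimum at m = 0: t = λ / (4 n) = 450 / (4 × 2.528) = 44.5 nm.

44.5 nm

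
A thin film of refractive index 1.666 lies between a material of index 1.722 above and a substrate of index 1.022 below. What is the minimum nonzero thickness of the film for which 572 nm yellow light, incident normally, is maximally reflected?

Top surface (1.722 → 1.666): reflection off a lower-index medium gives no phase shift.
Bottom surface (1.666 → 1.022): reflection off a lower-index medium gives no phase shift.
Zero or two π shifts → no net half-wave offset.
With no net inversion, constructive interference in reflection requires 2 n t = m λ.
Minimum nonzero at m = 1: t = λ / (2 n) = 572 / (2 × 1.666) = 172 nm.

172 nm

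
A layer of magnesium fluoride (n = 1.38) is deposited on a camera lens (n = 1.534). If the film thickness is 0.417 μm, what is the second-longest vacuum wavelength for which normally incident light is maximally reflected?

Ray reflecting at the top interface goes from n = 1.0 toward n = 1.38: a half-wave phase shift.
Ray reflecting at the bottom interface goes from n = 1.38 toward n = 1.534: a half-wave phase shift.
Zero or two π shifts → no net half-wave offset.
For maximum reflection here: 2 n t = m λ.
λ = 2 n t / m. The second-longest wavelength is m = 2: λ = 2 × 1.38 × 417 / 2.00 = 575 nm.

575 nm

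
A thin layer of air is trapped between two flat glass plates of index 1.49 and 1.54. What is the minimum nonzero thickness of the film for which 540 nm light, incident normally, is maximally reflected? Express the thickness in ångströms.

1350 Å

At the upper boundary (n = 1.49 to n = 1.0) the reflected ray undergoes no phase shift.
At the lower boundary (n = 1.0 to n = 1.54) the reflected ray undergoes a half-wave phase shift.
Net: one phase inversion between the two reflected rays.
For maximum reflection here: 2 n t = (m + ½) λ.
Minimum at m = 0: t = λ / (4 n) = 540 / (4 × 1.0) = 135 nm.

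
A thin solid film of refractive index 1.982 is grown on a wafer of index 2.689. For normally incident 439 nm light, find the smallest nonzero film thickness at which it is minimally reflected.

Ray reflecting at the top interface goes from n = 1.0 toward n = 1.982: a half-wave phase shift.
At the lower boundary (n = 1.982 to n = 2.689) the reflected ray undergoes a half-wave phase shift.
Zero or two π shifts → no net half-wave offset.
For minimum reflection here: 2 n t = (m + ½) λ.
Minimum at m = 0: t = λ / (4 n) = 439 / (4 × 1.982) = 55.4 nm.

55.4 nm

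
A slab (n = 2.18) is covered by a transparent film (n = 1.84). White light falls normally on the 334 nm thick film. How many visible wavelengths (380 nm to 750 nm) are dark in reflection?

Ray reflecting at the top interface goes from n = 1.0 toward n = 1.84: a half-wave phase shift.
Bottom surface (1.84 → 2.18): reflection off a higher-index medium gives a half-wave phase shift.
Net: no relative phase inversion (both shifts match).
For weak reflection here: 2 n t = (m + ½) λ.
λ = 2 n t / (m + ½) = 1229 / (m + ½) nm.
m=1: 819 nm (IR); m=2: 492 nm (visible); m=3: 351 nm (UV).

1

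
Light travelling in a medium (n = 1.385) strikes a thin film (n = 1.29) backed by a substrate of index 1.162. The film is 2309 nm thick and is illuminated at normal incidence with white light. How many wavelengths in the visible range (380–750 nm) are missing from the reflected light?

At the upper boundary (n = 1.385 to n = 1.29) the reflected ray undergoes no phase shift.
Bottom surface (1.29 → 1.162): reflection off a lower-index medium gives no phase shift.
Zero or two π shifts → no net half-wave offset.
For dark reflection here: 2 n t = (m + ½) λ.
λ = 2 n t / (m + ½) = 5957 / (m + ½) nm.
m=7: 794 nm (IR); m=8: 701 nm (visible); m=9: 627 nm (visible); m=10: 567 nm (visible); m=11: 518 nm (visible); m=12: 477 nm (visible); m=13: 441 nm (visible); m=14: 411 nm (visible); m=15: 384 nm (visible); m=16: 361 nm (UV).

8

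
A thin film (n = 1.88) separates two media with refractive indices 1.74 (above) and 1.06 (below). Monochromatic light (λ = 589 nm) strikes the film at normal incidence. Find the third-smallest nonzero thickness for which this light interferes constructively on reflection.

Top surface (1.74 → 1.88): reflection off a higher-index medium gives a half-wave phase shift.
Ray reflecting at the bottom interface goes from n = 1.88 toward n = 1.06: no phase shift.
The two reflections differ by half a wavelength.
So the condition for constructive reflection is 2 n t = (m + ½) λ.
The third-smallest nonzero thickness corresponds to m = 2: t = (m + ½) λ / (2 n) = 2.50 × 589 / (2 × 1.88) = 392 nm.

392 nm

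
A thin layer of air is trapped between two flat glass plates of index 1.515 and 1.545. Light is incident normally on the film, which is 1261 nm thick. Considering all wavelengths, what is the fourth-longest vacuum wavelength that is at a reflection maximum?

At the upper boundary (n = 1.515 to n = 1.0) the reflected ray undergoes no phase shift.
Bottom surface (1.0 → 1.545): reflection off a higher-index medium gives a half-wave phase shift.
Exactly one π shift → a net half-wave offset.
So the condition for constructive reflection is 2 n t = (m + ½) λ.
λ = 2 n t / (m + ½). The fourth-longest wavelength is m = 3: λ = 2 × 1.0 × 1261 / 3.50 = 721 nm.

721 nm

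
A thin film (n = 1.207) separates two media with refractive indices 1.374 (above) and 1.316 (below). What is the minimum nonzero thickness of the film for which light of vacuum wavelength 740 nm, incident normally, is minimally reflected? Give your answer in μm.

Top surface (1.374 → 1.207): reflection off a lower-index medium gives no phase shift.
Ray reflecting at the bottom interface goes from n = 1.207 toward n = 1.316: a half-wave phase shift.
Net: one phase inversion between the two reflected rays.
With one net inversion, destructive interference in reflection requires 2 n t = m λ.
Minimum nonzero at m = 1: t = λ / (2 n) = 740 / (2 × 1.207) = 307 nm.

0.307 μm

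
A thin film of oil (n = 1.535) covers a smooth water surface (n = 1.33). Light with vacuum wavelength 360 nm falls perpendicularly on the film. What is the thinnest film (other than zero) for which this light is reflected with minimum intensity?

Top surface (1.0 → 1.535): reflection off a higher-index medium gives a half-wave phase shift.
At the lower boundary (n = 1.535 to n = 1.33) the reflected ray undergoes no phase shift.
Exactly one π shift → a net half-wave offset.
So the condition for destructive reflection is 2 n t = m λ.
Minimum nonzero at m = 1: t = λ / (2 n) = 360 / (2 × 1.535) = 117 nm.

117 nm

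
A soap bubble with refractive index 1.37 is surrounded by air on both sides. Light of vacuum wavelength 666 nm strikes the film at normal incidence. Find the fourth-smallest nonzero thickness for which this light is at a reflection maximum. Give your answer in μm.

Top surface (1.0 → 1.37): reflection off a higher-index medium gives a half-wave phase shift.
At the lower boundary (n = 1.37 to n = 1.0) the reflected ray undergoes no phase shift.
Exactly one π shift → a net half-wave offset.
For bright reflection here: 2 n t = (m + ½) λ.
The fourth-smallest nonzero thickness corresponds to m = 3: t = (m + ½) λ / (2 n) = 3.50 × 666 / (2 × 1.37) = 851 nm.

0.851 μm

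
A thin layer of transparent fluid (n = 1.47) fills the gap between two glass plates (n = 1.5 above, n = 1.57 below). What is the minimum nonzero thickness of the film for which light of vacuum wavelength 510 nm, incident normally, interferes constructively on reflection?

At the upper boundary (n = 1.5 to n = 1.47) the reflected ray undergoes no phase shift.
Ray reflecting at the bottom interface goes from n = 1.47 toward n = 1.57: a half-wave phase shift.
Exactly one π shift → a net half-wave offset.
For bright reflection here: 2 n t = (m + ½) λ.
Minimum at m = 0: t = λ / (4 n) = 510 / (4 × 1.47) = 86.7 nm.

86.7 nm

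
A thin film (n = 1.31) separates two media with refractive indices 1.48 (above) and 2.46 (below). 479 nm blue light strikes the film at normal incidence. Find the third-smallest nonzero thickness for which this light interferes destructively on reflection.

Top surface (1.48 → 1.31): reflection off a lower-index medium gives no phase shift.
Ray reflecting at the bottom interface goes from n = 1.31 toward n = 2.46: a half-wave phase shift.
Exactly one π shift → a net half-wave offset.
For dark reflection here: 2 n t = m λ.
The third-smallest nonzero thickness corresponds to m = 3: t = m λ / (2 n) = 3.00 × 479 / (2 × 1.31) = 548 nm.

548 nm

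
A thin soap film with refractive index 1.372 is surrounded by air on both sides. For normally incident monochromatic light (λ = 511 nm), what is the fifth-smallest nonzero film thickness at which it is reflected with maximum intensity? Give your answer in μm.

0.838 μm

Ray reflecting at the top interface goes from n = 1.0 toward n = 1.372: a half-wave phase shift.
Ray reflecting at the bottom interface goes from n = 1.372 toward n = 1.0: no phase shift.
Net: one phase inversion between the two reflected rays.
With one net inversion, constructive interference in reflection requires 2 n t = (m + ½) λ.
The fifth-smallest nonzero thickness corresponds to m = 4: t = (m + ½) λ / (2 n) = 4.50 × 511 / (2 × 1.372) = 838 nm.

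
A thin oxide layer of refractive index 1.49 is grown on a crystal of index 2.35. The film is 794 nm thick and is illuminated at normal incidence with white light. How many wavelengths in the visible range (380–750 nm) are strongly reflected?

At the upper boundary (n = 1.0 to n = 1.49) the reflected ray undergoes a half-wave phase shift.
Bottom surface (1.49 → 2.35): reflection off a higher-index medium gives a half-wave phase shift.
Net: no relative phase inversion (both shifts match).
With no net inversion, constructive interference in reflection requires 2 n t = m λ.
λ = 2 n t / m = 2366 / m nm.
m=3: 789 nm (IR); m=4: 592 nm (visible); m=5: 473 nm (visible); m=6: 394 nm (visible); m=7: 338 nm (UV).

3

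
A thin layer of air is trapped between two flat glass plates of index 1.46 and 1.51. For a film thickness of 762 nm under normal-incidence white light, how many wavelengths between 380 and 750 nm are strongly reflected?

2

At the upper boundary (n = 1.46 to n = 1.0) the reflected ray undergoes no phase shift.
Ray reflecting at the bottom interface goes from n = 1.0 toward n = 1.51: a half-wave phase shift.
Exactly one π shift → a net half-wave offset.
For bright reflection here: 2 n t = (m + ½) λ.
λ = 2 n t / (m + ½) = 1524 / (m + ½) nm.
m=1: 1016 nm (IR); m=2: 610 nm (visible); m=3: 435 nm (visible); m=4: 339 nm (UV).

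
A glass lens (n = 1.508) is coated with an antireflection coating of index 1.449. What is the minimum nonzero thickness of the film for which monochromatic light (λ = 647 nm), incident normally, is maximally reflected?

At the upper boundary (n = 1.0 to n = 1.449) the reflected ray undergoes a half-wave phase shift.
Ray reflecting at the bottom interface goes from n = 1.449 toward n = 1.508: a half-wave phase shift.
Net: no relative phase inversion (both shifts match).
With no net inversion, constructive interference in reflection requires 2 n t = m λ.
Minimum nonzero at m = 1: t = λ / (2 n) = 647 / (2 × 1.449) = 223 nm.

223 nm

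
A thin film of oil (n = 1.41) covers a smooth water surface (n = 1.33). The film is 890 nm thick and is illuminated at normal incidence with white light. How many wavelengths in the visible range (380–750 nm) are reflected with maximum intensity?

4

At the upper boundary (n = 1.0 to n = 1.41) the reflected ray undergoes a half-wave phase shift.
Ray reflecting at the bottom interface goes from n = 1.41 toward n = 1.33: no phase shift.
Net: one phase inversion between the two reflected rays.
For bright reflection here: 2 n t = (m + ½) λ.
λ = 2 n t / (m + ½) = 2510 / (m + ½) nm.
m=2: 1004 nm (IR); m=3: 717 nm (visible); m=4: 558 nm (visible); m=5: 456 nm (visible); m=6: 386 nm (visible); m=7: 335 nm (UV).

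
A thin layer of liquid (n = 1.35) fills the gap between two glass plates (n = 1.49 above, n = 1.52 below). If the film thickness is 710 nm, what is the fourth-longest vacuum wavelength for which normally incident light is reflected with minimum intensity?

479 nm

Ray reflecting at the top interface goes from n = 1.49 toward n = 1.35: no phase shift.
Bottom surface (1.35 → 1.52): reflection off a higher-index medium gives a half-wave phase shift.
Net: one phase inversion between the two reflected rays.
For dark reflection here: 2 n t = m λ.
λ = 2 n t / m. The fourth-longest wavelength is m = 4: λ = 2 × 1.35 × 710 / 4.00 = 479 nm.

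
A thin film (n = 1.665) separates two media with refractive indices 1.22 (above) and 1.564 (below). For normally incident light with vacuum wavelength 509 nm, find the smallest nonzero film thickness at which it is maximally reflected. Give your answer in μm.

Ray reflecting at the top interface goes from n = 1.22 toward n = 1.665: a half-wave phase shift.
At the lower boundary (n = 1.665 to n = 1.564) the reflected ray undergoes no phase shift.
Exactly one π shift → a net half-wave offset.
So the condition for constructive reflection is 2 n t = (m + ½) λ.
Minimum at m = 0: t = λ / (4 n) = 509 / (4 × 1.665) = 76.4 nm.

0.0764 μm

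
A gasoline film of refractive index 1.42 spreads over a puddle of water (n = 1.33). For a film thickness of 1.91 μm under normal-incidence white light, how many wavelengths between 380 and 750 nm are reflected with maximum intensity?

At the upper boundary (n = 1.0 to n = 1.42) the reflected ray undergoes a half-wave phase shift.
At the lower boundary (n = 1.42 to n = 1.33) the reflected ray undergoes no phase shift.
The two reflections differ by half a wavelength.
With one net inversion, constructive interference in reflection requires 2 n t = (m + ½) λ.
λ = 2 n t / (m + ½) = 5424 / (m + ½) nm.
m=6: 835 nm (IR); m=7: 723 nm (visible); m=8: 638 nm (visible); m=9: 571 nm (visible); m=10: 517 nm (visible); m=11: 472 nm (visible); m=12: 434 nm (visible); m=13: 402 nm (visible); m=14: 374 nm (UV).

7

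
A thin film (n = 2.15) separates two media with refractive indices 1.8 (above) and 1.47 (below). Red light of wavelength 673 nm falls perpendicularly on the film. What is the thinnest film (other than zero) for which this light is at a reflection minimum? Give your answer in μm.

0.157 μm

Ray reflecting at the top interface goes from n = 1.8 toward n = 2.15: a half-wave phase shift.
At the lower boundary (n = 2.15 to n = 1.47) the reflected ray undergoes no phase shift.
The two reflections differ by half a wavelength.
For minimum reflection here: 2 n t = m λ.
Minimum nonzero at m = 1: t = λ / (2 n) = 673 / (2 × 2.15) = 157 nm.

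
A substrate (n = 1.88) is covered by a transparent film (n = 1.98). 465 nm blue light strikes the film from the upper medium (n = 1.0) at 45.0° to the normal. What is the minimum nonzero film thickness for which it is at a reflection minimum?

Ray reflecting at the top interface goes from n = 1.0 toward n = 1.98: a half-wave phase shift.
Ray reflecting at the bottom interface goes from n = 1.98 toward n = 1.88: no phase shift.
Net: one phase inversion between the two reflected rays.
So the condition for destructive reflection is 2 n t cos θ_r = m λ.
Snell's law: 1.0 sin 45.0° = 1.98 sin θ_r → sin θ_r = 0.357, cos θ_r = 0.934.
Minimum nonzero at m = 1: t = λ / (2 n cos θ_r) = 465 / (2 × 1.98 × 0.934) = 126 nm.

126 nm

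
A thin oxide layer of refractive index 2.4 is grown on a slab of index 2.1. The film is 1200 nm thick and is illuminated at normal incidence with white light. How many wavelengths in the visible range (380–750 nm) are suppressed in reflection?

Ray reflecting at the top interface goes from n = 1.0 toward n = 2.4: a half-wave phase shift.
Ray reflecting at the bottom interface goes from n = 2.4 toward n = 2.1: no phase shift.
Exactly one π shift → a net half-wave offset.
For weak reflection here: 2 n t = m λ.
λ = 2 n t / m = 5760 / m nm.
m=7: 823 nm (IR); m=8: 720 nm (visible); m=9: 640 nm (visible); m=10: 576 nm (visible); m=11: 524 nm (visible); m=12: 480 nm (visible); m=13: 443 nm (visible); m=14: 411 nm (visible); m=15: 384 nm (visible); m=16: 360 nm (UV).

8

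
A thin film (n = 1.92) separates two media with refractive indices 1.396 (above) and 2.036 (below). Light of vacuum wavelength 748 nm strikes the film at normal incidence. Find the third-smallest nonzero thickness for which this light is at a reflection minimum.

487 nm

At the upper boundary (n = 1.396 to n = 1.92) the reflected ray undergoes a half-wave phase shift.
At the lower boundary (n = 1.92 to n = 2.036) the reflected ray undergoes a half-wave phase shift.
Net: no relative phase inversion (both shifts match).
With no net inversion, destructive interference in reflection requires 2 n t = (m + ½) λ.
The third-smallest nonzero thickness corresponds to m = 2: t = (m + ½) λ / (2 n) = 2.50 × 748 / (2 × 1.92) = 487 nm.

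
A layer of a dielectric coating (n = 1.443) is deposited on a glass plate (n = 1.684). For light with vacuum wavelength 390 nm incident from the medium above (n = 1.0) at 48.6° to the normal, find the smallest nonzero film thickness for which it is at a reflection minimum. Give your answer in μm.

At the upper boundary (n = 1.0 to n = 1.443) the reflected ray undergoes a half-wave phase shift.
Ray reflecting at the bottom interface goes from n = 1.443 toward n = 1.684: a half-wave phase shift.
The two reflections carry the same phase change, so no net offset.
For weak reflection here: 2 n t cos θ_r = (m + ½) λ.
Snell's law: 1.0 sin 48.6° = 1.443 sin θ_r → sin θ_r = 0.520, cos θ_r = 0.854.
Minimum at m = 0: t = λ / (4 n cos θ_r) = 390 / (4 × 1.443 × 0.854) = 79.1 nm.

0.0791 μm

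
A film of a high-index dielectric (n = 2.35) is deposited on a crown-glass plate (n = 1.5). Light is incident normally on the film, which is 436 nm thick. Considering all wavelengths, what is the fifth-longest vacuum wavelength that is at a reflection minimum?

410 nm

Top surface (1.0 → 2.35): reflection off a higher-index medium gives a half-wave phase shift.
At the lower boundary (n = 2.35 to n = 1.5) the reflected ray undergoes no phase shift.
The two reflections differ by half a wavelength.
With one net inversion, destructive interference in reflection requires 2 n t = m λ.
λ = 2 n t / m. The fifth-longest wavelength is m = 5: λ = 2 × 2.35 × 436 / 5.00 = 410 nm.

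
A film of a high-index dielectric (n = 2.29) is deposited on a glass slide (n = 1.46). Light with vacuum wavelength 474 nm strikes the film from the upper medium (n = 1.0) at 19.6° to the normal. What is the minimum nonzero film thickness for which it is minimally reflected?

105 nm

Ray reflecting at the top interface goes from n = 1.0 toward n = 2.29: a half-wave phase shift.
At the lower boundary (n = 2.29 to n = 1.46) the reflected ray undergoes no phase shift.
The two reflections differ by half a wavelength.
So the condition for destructive reflection is 2 n t cos θ_r = m λ.
Snell's law: 1.0 sin 19.6° = 2.29 sin θ_r → sin θ_r = 0.146, cos θ_r = 0.989.
Minimum nonzero at m = 1: t = λ / (2 n cos θ_r) = 474 / (2 × 2.29 × 0.989) = 105 nm.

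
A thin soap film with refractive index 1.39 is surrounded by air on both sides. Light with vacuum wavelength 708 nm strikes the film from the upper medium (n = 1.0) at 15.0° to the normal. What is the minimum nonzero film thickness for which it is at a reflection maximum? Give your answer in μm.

0.130 μm

Ray reflecting at the top interface goes from n = 1.0 toward n = 1.39: a half-wave phase shift.
Ray reflecting at the bottom interface goes from n = 1.39 toward n = 1.0: no phase shift.
Net: one phase inversion between the two reflected rays.
For bright reflection here: 2 n t cos θ_r = (m + ½) λ.
Snell's law: 1.0 sin 15.0° = 1.39 sin θ_r → sin θ_r = 0.186, cos θ_r = 0.983.
Minimum at m = 0: t = λ / (4 n cos θ_r) = 708 / (4 × 1.39 × 0.983) = 130 nm.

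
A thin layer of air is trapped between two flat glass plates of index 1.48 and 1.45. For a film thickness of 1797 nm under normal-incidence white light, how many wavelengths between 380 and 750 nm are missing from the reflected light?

Top surface (1.48 → 1.0): reflection off a lower-index medium gives no phase shift.
Bottom surface (1.0 → 1.45): reflection off a higher-index medium gives a half-wave phase shift.
Net: one phase inversion between the two reflected rays.
With one net inversion, destructive interference in reflection requires 2 n t = m λ.
λ = 2 n t / m = 3594 / m nm.
m=4: 899 nm (IR); m=5: 719 nm (visible); m=6: 599 nm (visible); m=7: 513 nm (visible); m=8: 449 nm (visible); m=9: 399 nm (visible); m=10: 359 nm (UV).

5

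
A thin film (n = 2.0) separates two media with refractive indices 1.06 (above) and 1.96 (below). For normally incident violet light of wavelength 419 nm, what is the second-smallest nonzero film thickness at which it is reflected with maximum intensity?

157 nm

At the upper boundary (n = 1.06 to n = 2.0) the reflected ray undergoes a half-wave phase shift.
Bottom surface (2.0 → 1.96): reflection off a lower-index medium gives no phase shift.
Exactly one π shift → a net half-wave offset.
So the condition for constructive reflection is 2 n t = (m + ½) λ.
The second-smallest nonzero thickness corresponds to m = 1: t = (m + ½) λ / (2 n) = 1.50 × 419 / (2 × 2.0) = 157 nm.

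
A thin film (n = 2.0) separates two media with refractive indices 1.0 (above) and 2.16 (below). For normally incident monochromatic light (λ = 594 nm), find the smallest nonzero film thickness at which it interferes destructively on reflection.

74.3 nm

Ray reflecting at the top interface goes from n = 1.0 toward n = 2.0: a half-wave phase shift.
At the lower boundary (n = 2.0 to n = 2.16) the reflected ray undergoes a half-wave phase shift.
Zero or two π shifts → no net half-wave offset.
For weak reflection here: 2 n t = (m + ½) λ.
Minimum at m = 0: t = λ / (4 n) = 594 / (4 × 2.0) = 74.3 nm.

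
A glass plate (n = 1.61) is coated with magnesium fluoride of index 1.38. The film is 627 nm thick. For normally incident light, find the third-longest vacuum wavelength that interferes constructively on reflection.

Top surface (1.0 → 1.38): reflection off a higher-index medium gives a half-wave phase shift.
Bottom surface (1.38 → 1.61): reflection off a higher-index medium gives a half-wave phase shift.
Net: no relative phase inversion (both shifts match).
With no net inversion, constructive interference in reflection requires 2 n t = m λ.
λ = 2 n t / m. The third-longest wavelength is m = 3: λ = 2 × 1.38 × 627 / 3.00 = 577 nm.

577 nm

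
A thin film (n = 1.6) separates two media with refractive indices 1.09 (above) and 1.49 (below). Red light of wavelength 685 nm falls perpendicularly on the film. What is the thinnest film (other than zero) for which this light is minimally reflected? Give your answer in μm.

0.214 μm

Ray reflecting at the top interface goes from n = 1.09 toward n = 1.6: a half-wave phase shift.
Ray reflecting at the bottom interface goes from n = 1.6 toward n = 1.49: no phase shift.
Net: one phase inversion between the two reflected rays.
With one net inversion, destructive interference in reflection requires 2 n t = m λ.
Minimum nonzero at m = 1: t = λ / (2 n) = 685 / (2 × 1.6) = 214 nm.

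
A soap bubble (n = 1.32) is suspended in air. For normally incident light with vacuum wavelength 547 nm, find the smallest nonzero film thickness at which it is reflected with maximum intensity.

104 nm

Top surface (1.0 → 1.32): reflection off a higher-index medium gives a half-wave phase shift.
At the lower boundary (n = 1.32 to n = 1.0) the reflected ray undergoes no phase shift.
Net: one phase inversion between the two reflected rays.
With one net inversion, constructive interference in reflection requires 2 n t = (m + ½) λ.
Minimum at m = 0: t = λ / (4 n) = 547 / (4 × 1.32) = 104 nm.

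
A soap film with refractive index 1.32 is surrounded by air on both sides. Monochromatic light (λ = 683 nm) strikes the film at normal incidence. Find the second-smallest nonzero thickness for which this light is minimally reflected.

At the upper boundary (n = 1.0 to n = 1.32) the reflected ray undergoes a half-wave phase shift.
Bottom surface (1.32 → 1.0): reflection off a lower-index medium gives no phase shift.
Net: one phase inversion between the two reflected rays.
With one net inversion, destructive interference in reflection requires 2 n t = m λ.
The second-smallest nonzero thickness corresponds to m = 2: t = m λ / (2 n) = 2.00 × 683 / (2 × 1.32) = 517 nm.

517 nm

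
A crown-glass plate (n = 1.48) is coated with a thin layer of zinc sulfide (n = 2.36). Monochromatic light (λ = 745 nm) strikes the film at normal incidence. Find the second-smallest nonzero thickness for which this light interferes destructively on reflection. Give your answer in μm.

Ray reflecting at the top interface goes from n = 1.0 toward n = 2.36: a half-wave phase shift.
Bottom surface (2.36 → 1.48): reflection off a lower-index medium gives no phase shift.
Net: one phase inversion between the two reflected rays.
For minimum reflection here: 2 n t = m λ.
The second-smallest nonzero thickness corresponds to m = 2: t = m λ / (2 n) = 2.00 × 745 / (2 × 2.36) = 316 nm.

0.316 μm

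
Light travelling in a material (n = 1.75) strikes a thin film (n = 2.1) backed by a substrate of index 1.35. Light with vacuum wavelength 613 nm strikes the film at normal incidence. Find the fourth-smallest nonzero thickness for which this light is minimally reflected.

584 nm

Ray reflecting at the top interface goes from n = 1.75 toward n = 2.1: a half-wave phase shift.
Ray reflecting at the bottom interface goes from n = 2.1 toward n = 1.35: no phase shift.
Net: one phase inversion between the two reflected rays.
For weak reflection here: 2 n t = m λ.
The fourth-smallest nonzero thickness corresponds to m = 4: t = m λ / (2 n) = 4.00 × 613 / (2 × 2.1) = 584 nm.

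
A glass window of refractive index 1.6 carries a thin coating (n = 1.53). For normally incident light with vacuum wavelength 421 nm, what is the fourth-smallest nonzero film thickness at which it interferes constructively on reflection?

550 nm

Top surface (1.0 → 1.53): reflection off a higher-index medium gives a half-wave phase shift.
Bottom surface (1.53 → 1.6): reflection off a higher-index medium gives a half-wave phase shift.
The two reflections carry the same phase change, so no net offset.
With no net inversion, constructive interference in reflection requires 2 n t = m λ.
The fourth-smallest nonzero thickness corresponds to m = 4: t = m λ / (2 n) = 4.00 × 421 / (2 × 1.53) = 550 nm.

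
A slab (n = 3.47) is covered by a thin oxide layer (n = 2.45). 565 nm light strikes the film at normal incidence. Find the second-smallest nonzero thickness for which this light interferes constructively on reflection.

231 nm

At the upper boundary (n = 1.0 to n = 2.45) the reflected ray undergoes a half-wave phase shift.
At the lower boundary (n = 2.45 to n = 3.47) the reflected ray undergoes a half-wave phase shift.
The two reflections carry the same phase change, so no net offset.
So the condition for constructive reflection is 2 n t = m λ.
The second-smallest nonzero thickness corresponds to m = 2: t = m λ / (2 n) = 2.00 × 565 / (2 × 2.45) = 231 nm.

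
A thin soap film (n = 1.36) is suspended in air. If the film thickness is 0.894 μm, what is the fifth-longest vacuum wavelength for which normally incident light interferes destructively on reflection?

486 nm

At the upper boundary (n = 1.0 to n = 1.36) the reflected ray undergoes a half-wave phase shift.
Ray reflecting at the bottom interface goes from n = 1.36 toward n = 1.0: no phase shift.
Net: one phase inversion between the two reflected rays.
For minimum reflection here: 2 n t = m λ.
λ = 2 n t / m. The fifth-longest wavelength is m = 5: λ = 2 × 1.36 × 894 / 5.00 = 486 nm.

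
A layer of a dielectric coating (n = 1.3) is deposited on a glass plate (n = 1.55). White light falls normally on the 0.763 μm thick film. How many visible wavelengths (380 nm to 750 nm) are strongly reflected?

3

At the upper boundary (n = 1.0 to n = 1.3) the reflected ray undergoes a half-wave phase shift.
Bottom surface (1.3 → 1.55): reflection off a higher-index medium gives a half-wave phase shift.
The two reflections carry the same phase change, so no net offset.
So the condition for constructive reflection is 2 n t = m λ.
λ = 2 n t / m = 1984 / m nm.
m=2: 992 nm (IR); m=3: 661 nm (visible); m=4: 496 nm (visible); m=5: 397 nm (visible); m=6: 331 nm (UV).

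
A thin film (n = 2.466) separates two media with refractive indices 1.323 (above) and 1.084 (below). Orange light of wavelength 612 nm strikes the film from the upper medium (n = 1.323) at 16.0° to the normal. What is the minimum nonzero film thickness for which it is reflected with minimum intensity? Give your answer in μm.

0.125 μm

Top surface (1.323 → 2.466): reflection off a higher-index medium gives a half-wave phase shift.
Bottom surface (2.466 → 1.084): reflection off a lower-index medium gives no phase shift.
The two reflections differ by half a wavelength.
For dark reflection here: 2 n t cos θ_r = m λ.
Snell's law: 1.323 sin 16.0° = 2.466 sin θ_r → sin θ_r = 0.148, cos θ_r = 0.989.
Minimum nonzero at m = 1: t = λ / (2 n cos θ_r) = 612 / (2 × 2.466 × 0.989) = 125 nm.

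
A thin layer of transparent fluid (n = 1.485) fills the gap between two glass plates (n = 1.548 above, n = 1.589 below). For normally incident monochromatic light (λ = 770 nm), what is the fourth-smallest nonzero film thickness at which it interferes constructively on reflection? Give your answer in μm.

0.907 μm

Ray reflecting at the top interface goes from n = 1.548 toward n = 1.485: no phase shift.
Ray reflecting at the bottom interface goes from n = 1.485 toward n = 1.589: a half-wave phase shift.
Net: one phase inversion between the two reflected rays.
With one net inversion, constructive interference in reflection requires 2 n t = (m + ½) λ.
The fourth-smallest nonzero thickness corresponds to m = 3: t = (m + ½) λ / (2 n) = 3.50 × 770 / (2 × 1.485) = 907 nm.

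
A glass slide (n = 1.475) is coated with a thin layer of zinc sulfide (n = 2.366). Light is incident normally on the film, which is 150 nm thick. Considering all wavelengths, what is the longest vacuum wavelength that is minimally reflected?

Top surface (1.0 → 2.366): reflection off a higher-index medium gives a half-wave phase shift.
At the lower boundary (n = 2.366 to n = 1.475) the reflected ray undergoes no phase shift.
The two reflections differ by half a wavelength.
For weak reflection here: 2 n t = m λ.
λ = 2 n t / m. The longest wavelength is m = 1: λ = 2 × 2.366 × 150 / 1.00 = 710 nm.

710 nm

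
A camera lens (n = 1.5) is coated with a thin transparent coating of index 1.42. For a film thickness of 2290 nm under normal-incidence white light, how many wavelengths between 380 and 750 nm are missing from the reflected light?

At the upper boundary (n = 1.0 to n = 1.42) the reflected ray undergoes a half-wave phase shift.
Bottom surface (1.42 → 1.5): reflection off a higher-index medium gives a half-wave phase shift.
Net: no relative phase inversion (both shifts match).
With no net inversion, destructive interference in reflection requires 2 n t = (m + ½) λ.
λ = 2 n t / (m + ½) = 6504 / (m + ½) nm.
m=8: 765 nm (IR); m=9: 685 nm (visible); m=10: 619 nm (visible); m=11: 566 nm (visible); m=12: 520 nm (visible); m=13: 482 nm (visible); m=14: 449 nm (visible); m=15: 420 nm (visible); m=16: 394 nm (visible); m=17: 372 nm (UV).

8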